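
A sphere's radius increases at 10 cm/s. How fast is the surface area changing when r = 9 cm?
720π cm²/s

S = 4πr²
dS/dt = dS/dr · dr/dt = 8πr · 10
At r = 9: dS/dt = 720π cm²/s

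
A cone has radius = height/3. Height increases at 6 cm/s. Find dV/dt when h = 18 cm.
216π cm³/s

V = (1/3)π(h/3)²h = πh³/27
dV/dt = πh²/9 · 6
At h = 18: dV/dt = 216π cm³/s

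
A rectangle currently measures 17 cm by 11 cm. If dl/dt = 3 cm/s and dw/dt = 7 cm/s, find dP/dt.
20 cm/s

P = 2(l + w)
dP/dt = 2(dl/dt + dw/dt) = 2(3 + 7) = 20 cm/s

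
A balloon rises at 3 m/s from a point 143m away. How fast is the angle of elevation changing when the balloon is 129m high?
0.011566 rad/s

tan(θ) = y/143
sec²(θ) · dθ/dt = (1/143) · dy/dt
dθ/dt = cos²(θ)/143 · 3 = 143/(143² + 129²) · 3
dθ/dt = 0.011566 rad/s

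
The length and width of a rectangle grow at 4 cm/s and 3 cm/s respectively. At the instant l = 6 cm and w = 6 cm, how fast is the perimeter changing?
14 cm/s

P = 2(l + w)
dP/dt = 2(dl/dt + dw/dt) = 2(4 + 3) = 14 cm/s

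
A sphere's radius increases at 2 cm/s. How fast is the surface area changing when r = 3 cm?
48π cm²/s

S = 4πr²
dS/dt = dS/dr · dr/dt = 8πr · 2
At r = 3: dS/dt = 48π cm²/s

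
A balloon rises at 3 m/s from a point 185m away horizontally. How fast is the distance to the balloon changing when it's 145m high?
87√2210/2210 ≈ 1.851 m/s

z² = 185² + y²
z = √(185² + 145²) = 5√2210
dz/dt = y/z · dy/dt = 145/(5√2210) · 3 = 87√2210/2210 ≈ 1.851 m/s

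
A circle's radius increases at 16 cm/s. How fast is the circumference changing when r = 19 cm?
32π cm/s

C = 2πr
dC/dt = 2π · dr/dt = 2π · 16 = 32π cm/s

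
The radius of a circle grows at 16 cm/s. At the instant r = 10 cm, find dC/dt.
32π cm/s

C = 2πr
dC/dt = 2π · dr/dt = 2π · 16 = 32π cm/s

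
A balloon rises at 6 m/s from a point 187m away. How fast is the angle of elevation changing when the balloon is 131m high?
0.021523 rad/s

tan(θ) = y/187
sec²(θ) · dθ/dt = (1/187) · dy/dt
dθ/dt = cos²(θ)/187 · 6 = 187/(187² + 131²) · 6
dθ/dt = 0.021523 rad/s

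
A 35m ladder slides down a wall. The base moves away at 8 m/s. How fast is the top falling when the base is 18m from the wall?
144√901/901 ≈ 4.797 m/s

x² + y² = 35²
2x·dx/dt + 2y·dy/dt = 0
dy/dt = -x/y · dx/dt = -18/√901 · 8 = -144√901/901 m/s
The top is descending at 144√901/901 ≈ 4.797 m/s.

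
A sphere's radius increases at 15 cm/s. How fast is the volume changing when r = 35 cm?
73500π cm³/s

V = (4/3)πr³
dV/dt = dV/dr · dr/dt = 4πr² · 15
At r = 35: dV/dt = 73500π cm³/s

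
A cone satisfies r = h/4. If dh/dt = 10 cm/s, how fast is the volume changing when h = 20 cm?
250π cm³/s

V = (1/3)π(h/4)²h = πh³/48
dV/dt = πh²/16 · 10
At h = 20: dV/dt = 250π cm³/s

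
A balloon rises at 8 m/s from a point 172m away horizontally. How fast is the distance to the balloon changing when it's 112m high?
224√2633/2633 ≈ 4.365 m/s

z² = 172² + y²
z = √(172² + 112²) = 4√2633
dz/dt = y/z · dy/dt = 112/(4√2633) · 8 = 224√2633/2633 ≈ 4.365 m/s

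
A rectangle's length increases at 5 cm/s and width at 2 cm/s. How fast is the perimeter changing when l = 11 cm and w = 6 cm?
14 cm/s

P = 2(l + w)
dP/dt = 2(dl/dt + dw/dt) = 2(5 + 2) = 14 cm/s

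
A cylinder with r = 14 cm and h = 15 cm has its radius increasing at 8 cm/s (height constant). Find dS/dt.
688π cm²/s

S = 2πrh + 2πr² (lateral + bases)
dS/dt = (2πh + 4πr)·dr/dt = (2π·15 + 4π·14)·8
= 688π cm²/s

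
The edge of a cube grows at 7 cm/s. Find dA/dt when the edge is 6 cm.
504 cm²/s

A = 6s²
dA/dt = 12s · ds/dt = 12·6·7 = 504 cm²/s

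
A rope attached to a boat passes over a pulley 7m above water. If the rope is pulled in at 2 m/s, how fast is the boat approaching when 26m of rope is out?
52√627/627 ≈ 2.077 m/s

rope² = x² + 7²
x = √(26² - 7²) = √627
dx/dt = (rope/x) · d(rope)/dt = (26/√627) · (-2) = -52√627/627 m/s
The boat approaches at 52√627/627 ≈ 2.077 m/s.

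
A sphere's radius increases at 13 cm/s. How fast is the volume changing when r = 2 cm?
208π cm³/s

V = (4/3)πr³
dV/dt = dV/dr · dr/dt = 4πr² · 13
At r = 2: dV/dt = 208π cm³/s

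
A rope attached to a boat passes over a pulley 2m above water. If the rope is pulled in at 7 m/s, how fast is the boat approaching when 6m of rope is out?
21√2/4 ≈ 7.425 m/s

rope² = x² + 2²
x = √(6² - 2²) = 4√2
dx/dt = (rope/x) · d(rope)/dt = (6/(4√2)) · (-7) = -21√2/4 m/s
The boat approaches at 21√2/4 ≈ 7.425 m/s.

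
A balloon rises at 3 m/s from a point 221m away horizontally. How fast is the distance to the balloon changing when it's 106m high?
318√60077/60077 ≈ 1.297 m/s

z² = 221² + y²
z = √(221² + 106²) = √60077
dz/dt = y/z · dy/dt = 106/√60077 · 3 = 318√60077/60077 ≈ 1.297 m/s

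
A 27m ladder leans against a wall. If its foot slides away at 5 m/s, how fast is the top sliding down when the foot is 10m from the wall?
50√629/629 ≈ 1.994 m/s

x² + y² = 27²
2x·dx/dt + 2y·dy/dt = 0
dy/dt = -x/y · dx/dt = -10/√629 · 5 = -50√629/629 m/s
The top is descending at 50√629/629 ≈ 1.994 m/s.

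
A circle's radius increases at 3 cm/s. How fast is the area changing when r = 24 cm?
144π cm²/s

A = πr²
dA/dt = 2πr · dr/dt = 2π(24)(3) = 144π cm²/s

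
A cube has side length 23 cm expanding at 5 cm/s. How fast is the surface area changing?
1380 cm²/s

A = 6s²
dA/dt = 12s · ds/dt = 12·23·5 = 1380 cm²/s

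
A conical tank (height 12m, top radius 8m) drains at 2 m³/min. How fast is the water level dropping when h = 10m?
9/(200π) ≈ 0.01432 m/min

r/h = 8/12, so r = (2/3)h
V = (1/3)πr²h = (1/3)π((2/3)h)²h = (4/27)πh³
dV/dh = (4/9)πh²
dh/dt = (dV/dt)/(dV/dh) = -2/((4/9)π·10²) = -9/(200π) m/min
The level is dropping at 9/(200π) ≈ 0.01432 m/min.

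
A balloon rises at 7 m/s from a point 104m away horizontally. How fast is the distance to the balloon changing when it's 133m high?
931√28505/28505 ≈ 5.514 m/s

z² = 104² + y²
z = √(104² + 133²) = √28505
dz/dt = y/z · dy/dt = 133/√28505 · 7 = 931√28505/28505 ≈ 5.514 m/s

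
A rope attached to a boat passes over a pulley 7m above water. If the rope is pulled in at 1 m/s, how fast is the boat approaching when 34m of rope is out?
34√123/369 ≈ 1.022 m/s

rope² = x² + 7²
x = √(34² - 7²) = 3√123
dx/dt = (rope/x) · d(rope)/dt = (34/(3√123)) · (-1) = -34√123/369 m/s
The boat approaches at 34√123/369 ≈ 1.022 m/s.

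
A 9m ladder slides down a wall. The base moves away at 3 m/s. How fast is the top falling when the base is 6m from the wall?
6√5/5 ≈ 2.683 m/s

x² + y² = 9²
2x·dx/dt + 2y·dy/dt = 0
dy/dt = -x/y · dx/dt = -6/(3√5) · 3 = -6√5/5 m/s
The top is descending at 6√5/5 ≈ 2.683 m/s.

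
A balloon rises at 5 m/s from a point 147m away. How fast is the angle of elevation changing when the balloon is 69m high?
0.027873 rad/s

tan(θ) = y/147
sec²(θ) · dθ/dt = (1/147) · dy/dt
dθ/dt = cos²(θ)/147 · 5 = 147/(147² + 69²) · 5
dθ/dt = 0.027873 rad/s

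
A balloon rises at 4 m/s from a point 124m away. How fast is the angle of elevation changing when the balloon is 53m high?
0.027275 rad/s

tan(θ) = y/124
sec²(θ) · dθ/dt = (1/124) · dy/dt
dθ/dt = cos²(θ)/124 · 4 = 124/(124² + 53²) · 4
dθ/dt = 0.027275 rad/s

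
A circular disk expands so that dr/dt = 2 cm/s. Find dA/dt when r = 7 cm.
28π cm²/s

A = πr²
dA/dt = 2πr · dr/dt = 2π(7)(2) = 28π cm²/s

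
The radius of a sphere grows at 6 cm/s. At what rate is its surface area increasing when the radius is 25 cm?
1200π cm²/s

S = 4πr²
dS/dt = dS/dr · dr/dt = 8πr · 6
At r = 25: dS/dt = 1200π cm²/s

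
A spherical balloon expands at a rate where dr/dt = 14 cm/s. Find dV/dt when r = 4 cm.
896π cm³/s

V = (4/3)πr³
dV/dt = dV/dr · dr/dt = 4πr² · 14
At r = 4: dV/dt = 896π cm³/s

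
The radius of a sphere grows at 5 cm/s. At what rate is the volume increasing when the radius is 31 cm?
19220π cm³/s

V = (4/3)πr³
dV/dt = dV/dr · dr/dt = 4πr² · 5
At r = 31: dV/dt = 19220π cm³/s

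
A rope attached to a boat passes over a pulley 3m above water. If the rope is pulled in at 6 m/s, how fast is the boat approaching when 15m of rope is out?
5√6/2 ≈ 6.124 m/s

rope² = x² + 3²
x = √(15² - 3²) = 6√6
dx/dt = (rope/x) · d(rope)/dt = (15/(6√6)) · (-6) = -5√6/2 m/s
The boat approaches at 5√6/2 ≈ 6.124 m/s.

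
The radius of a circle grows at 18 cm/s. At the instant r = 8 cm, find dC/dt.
36π cm/s

C = 2πr
dC/dt = 2π · dr/dt = 2π · 18 = 36π cm/s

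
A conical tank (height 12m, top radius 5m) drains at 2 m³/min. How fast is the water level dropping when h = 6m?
8/(25π) ≈ 0.1019 m/min

r/h = 5/12, so r = (5/12)h
V = (1/3)πr²h = (1/3)π((5/12)h)²h = (25/432)πh³
dV/dh = (25/144)πh²
dh/dt = (dV/dt)/(dV/dh) = -2/((25/144)π·6²) = -8/(25π) m/min
The level is dropping at 8/(25π) ≈ 0.1019 m/min.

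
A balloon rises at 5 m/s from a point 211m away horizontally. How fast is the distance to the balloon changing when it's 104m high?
520√55337/55337 ≈ 2.211 m/s

z² = 211² + y²
z = √(211² + 104²) = √55337
dz/dt = y/z · dy/dt = 104/√55337 · 5 = 520√55337/55337 ≈ 2.211 m/s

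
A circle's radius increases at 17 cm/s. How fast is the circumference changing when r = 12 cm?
34π cm/s

C = 2πr
dC/dt = 2π · dr/dt = 2π · 17 = 34π cm/s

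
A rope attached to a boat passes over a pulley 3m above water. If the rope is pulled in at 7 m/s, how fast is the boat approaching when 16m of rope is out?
112√247/247 ≈ 7.126 m/s

rope² = x² + 3²
x = √(16² - 3²) = √247
dx/dt = (rope/x) · d(rope)/dt = (16/√247) · (-7) = -112√247/247 m/s
The boat approaches at 112√247/247 ≈ 7.126 m/s.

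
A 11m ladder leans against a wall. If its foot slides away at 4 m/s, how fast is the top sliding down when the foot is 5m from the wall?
5√6/6 ≈ 2.041 m/s

x² + y² = 11²
2x·dx/dt + 2y·dy/dt = 0
dy/dt = -x/y · dx/dt = -5/(4√6) · 4 = -5√6/6 m/s
The top is descending at 5√6/6 ≈ 2.041 m/s.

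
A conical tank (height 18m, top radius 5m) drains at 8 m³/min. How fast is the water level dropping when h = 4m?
162/(25π) ≈ 2.063 m/min

r/h = 5/18, so r = (5/18)h
V = (1/3)πr²h = (1/3)π((5/18)h)²h = (25/972)πh³
dV/dh = (25/324)πh²
dh/dt = (dV/dt)/(dV/dh) = -8/((25/324)π·4²) = -162/(25π) m/min
The level is dropping at 162/(25π) ≈ 2.063 m/min.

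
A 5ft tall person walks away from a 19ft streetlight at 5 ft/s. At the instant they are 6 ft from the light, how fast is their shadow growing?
25/14 ft/s

By similar triangles: 19/(x+s) = 5/s
Solving: s = 5x/14
ds/dt = 5/14 · dx/dt = 5/14 · 5 = 25/14 ft/s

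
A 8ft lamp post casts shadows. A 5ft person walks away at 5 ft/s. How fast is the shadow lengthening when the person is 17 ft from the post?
25/3 ft/s

By similar triangles: 8/(x+s) = 5/s
Solving: s = 5x/3
ds/dt = 5/3 · dx/dt = 5/3 · 5 = 25/3 ft/s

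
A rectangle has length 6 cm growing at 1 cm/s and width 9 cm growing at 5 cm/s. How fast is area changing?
39 cm²/s

A = lw
dA/dt = w·dl/dt + l·dw/dt = 9·1 + 6·5 = 39 cm²/s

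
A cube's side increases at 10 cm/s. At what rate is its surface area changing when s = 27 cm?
3240 cm²/s

A = 6s²
dA/dt = 12s · ds/dt = 12·27·10 = 3240 cm²/s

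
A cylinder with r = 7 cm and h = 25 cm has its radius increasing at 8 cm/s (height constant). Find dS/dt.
624π cm²/s

S = 2πrh + 2πr² (lateral + bases)
dS/dt = (2πh + 4πr)·dr/dt = (2π·25 + 4π·7)·8
= 624π cm²/s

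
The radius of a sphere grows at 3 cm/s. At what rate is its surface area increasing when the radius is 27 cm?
648π cm²/s

S = 4πr²
dS/dt = dS/dr · dr/dt = 8πr · 3
At r = 27: dS/dt = 648π cm²/s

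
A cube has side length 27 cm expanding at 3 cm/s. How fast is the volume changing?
6561 cm³/s

V = s³
dV/dt = 3s² · ds/dt = 3·27²·3 = 6561 cm³/s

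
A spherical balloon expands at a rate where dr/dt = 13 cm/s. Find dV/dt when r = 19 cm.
18772π cm³/s

V = (4/3)πr³
dV/dt = dV/dr · dr/dt = 4πr² · 13
At r = 19: dV/dt = 18772π cm³/s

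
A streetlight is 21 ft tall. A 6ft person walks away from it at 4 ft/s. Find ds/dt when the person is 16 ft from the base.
8/5 ft/s

By similar triangles: 21/(x+s) = 6/s
Solving: s = 6x/15
ds/dt = 6/15 · dx/dt = 2/5 · 4 = 8/5 ft/s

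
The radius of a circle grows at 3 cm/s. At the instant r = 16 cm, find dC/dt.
6π cm/s

C = 2πr
dC/dt = 2π · dr/dt = 2π · 3 = 6π cm/s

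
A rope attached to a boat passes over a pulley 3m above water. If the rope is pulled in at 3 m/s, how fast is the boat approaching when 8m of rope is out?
24√55/55 ≈ 3.236 m/s

rope² = x² + 3²
x = √(8² - 3²) = √55
dx/dt = (rope/x) · d(rope)/dt = (8/√55) · (-3) = -24√55/55 m/s
The boat approaches at 24√55/55 ≈ 3.236 m/s.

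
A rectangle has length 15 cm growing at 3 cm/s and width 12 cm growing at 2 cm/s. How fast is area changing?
66 cm²/s

A = lw
dA/dt = w·dl/dt + l·dw/dt = 12·3 + 15·2 = 66 cm²/s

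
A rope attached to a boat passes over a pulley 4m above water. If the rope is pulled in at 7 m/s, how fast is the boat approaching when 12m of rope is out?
21√2/4 ≈ 7.425 m/s

rope² = x² + 4²
x = √(12² - 4²) = 8√2
dx/dt = (rope/x) · d(rope)/dt = (12/(8√2)) · (-7) = -21√2/4 m/s
The boat approaches at 21√2/4 ≈ 7.425 m/s.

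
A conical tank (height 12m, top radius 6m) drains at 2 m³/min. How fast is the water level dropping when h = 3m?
8/(9π) ≈ 0.2829 m/min

r/h = 6/12, so r = (1/2)h
V = (1/3)πr²h = (1/3)π((1/2)h)²h = (1/12)πh³
dV/dh = (1/4)πh²
dh/dt = (dV/dt)/(dV/dh) = -2/((1/4)π·3²) = -8/(9π) m/min
The level is dropping at 8/(9π) ≈ 0.2829 m/min.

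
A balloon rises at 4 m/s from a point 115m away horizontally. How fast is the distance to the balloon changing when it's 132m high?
528√30649/30649 ≈ 3.016 m/s

z² = 115² + y²
z = √(115² + 132²) = √30649
dz/dt = y/z · dy/dt = 132/√30649 · 4 = 528√30649/30649 ≈ 3.016 m/s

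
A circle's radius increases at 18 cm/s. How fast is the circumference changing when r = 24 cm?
36π cm/s

C = 2πr
dC/dt = 2π · dr/dt = 2π · 18 = 36π cm/s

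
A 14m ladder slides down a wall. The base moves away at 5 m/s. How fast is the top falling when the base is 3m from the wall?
15√187/187 ≈ 1.097 m/s

x² + y² = 14²
2x·dx/dt + 2y·dy/dt = 0
dy/dt = -x/y · dx/dt = -3/√187 · 5 = -15√187/187 m/s
The top is descending at 15√187/187 ≈ 1.097 m/s.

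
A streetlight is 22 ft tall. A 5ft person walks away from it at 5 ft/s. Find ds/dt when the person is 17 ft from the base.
25/17 ft/s

By similar triangles: 22/(x+s) = 5/s
Solving: s = 5x/17
ds/dt = 5/17 · dx/dt = 5/17 · 5 = 25/17 ft/s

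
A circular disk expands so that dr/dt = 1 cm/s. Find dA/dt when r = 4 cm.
8π cm²/s

A = πr²
dA/dt = 2πr · dr/dt = 2π(4)(1) = 8π cm²/s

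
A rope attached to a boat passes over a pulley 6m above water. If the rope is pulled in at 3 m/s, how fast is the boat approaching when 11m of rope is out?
33√85/85 ≈ 3.579 m/s

rope² = x² + 6²
x = √(11² - 6²) = √85
dx/dt = (rope/x) · d(rope)/dt = (11/√85) · (-3) = -33√85/85 m/s
The boat approaches at 33√85/85 ≈ 3.579 m/s.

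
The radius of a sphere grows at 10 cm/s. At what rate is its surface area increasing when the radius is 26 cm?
2080π cm²/s

S = 4πr²
dS/dt = dS/dr · dr/dt = 8πr · 10
At r = 26: dS/dt = 2080π cm²/s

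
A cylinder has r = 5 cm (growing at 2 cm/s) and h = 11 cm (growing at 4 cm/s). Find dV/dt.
320π cm³/s

V = πr²h
dV/dt = 2πrh·dr/dt + πr²·dh/dt
= 2π(5)(11)(2) + π(5)²(4)
= 320π cm³/s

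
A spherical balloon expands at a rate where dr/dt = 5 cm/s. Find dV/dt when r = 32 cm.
20480π cm³/s

V = (4/3)πr³
dV/dt = dV/dr · dr/dt = 4πr² · 5
At r = 32: dV/dt = 20480π cm³/s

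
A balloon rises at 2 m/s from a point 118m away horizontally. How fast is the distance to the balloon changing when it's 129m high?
258√30565/30565 ≈ 1.476 m/s

z² = 118² + y²
z = √(118² + 129²) = √30565
dz/dt = y/z · dy/dt = 129/√30565 · 2 = 258√30565/30565 ≈ 1.476 m/s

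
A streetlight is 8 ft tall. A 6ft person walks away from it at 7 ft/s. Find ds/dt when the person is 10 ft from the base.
21 ft/s

By similar triangles: 8/(x+s) = 6/s
Solving: s = 6x/2
ds/dt = 6/2 · dx/dt = 3 · 7 = 21 ft/s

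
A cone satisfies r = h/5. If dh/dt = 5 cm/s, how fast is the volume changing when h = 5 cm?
5π cm³/s

V = (1/3)π(h/5)²h = πh³/75
dV/dt = πh²/25 · 5
At h = 5: dV/dt = 5π cm³/s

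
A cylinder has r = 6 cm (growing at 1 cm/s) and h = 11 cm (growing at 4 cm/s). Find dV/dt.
276π cm³/s

V = πr²h
dV/dt = 2πrh·dr/dt + πr²·dh/dt
= 2π(6)(11)(1) + π(6)²(4)
= 276π cm³/s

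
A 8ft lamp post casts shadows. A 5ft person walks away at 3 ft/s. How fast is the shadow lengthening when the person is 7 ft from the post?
5 ft/s

By similar triangles: 8/(x+s) = 5/s
Solving: s = 5x/3
ds/dt = 5/3 · dx/dt = 5/3 · 3 = 5 ft/s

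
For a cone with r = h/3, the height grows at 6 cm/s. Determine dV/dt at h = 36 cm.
864π cm³/s

V = (1/3)π(h/3)²h = πh³/27
dV/dt = πh²/9 · 6
At h = 36: dV/dt = 864π cm³/s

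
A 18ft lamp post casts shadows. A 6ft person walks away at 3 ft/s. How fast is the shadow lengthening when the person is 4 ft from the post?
3/2 ft/s

By similar triangles: 18/(x+s) = 6/s
Solving: s = 6x/12
ds/dt = 6/12 · dx/dt = 1/2 · 3 = 3/2 ft/s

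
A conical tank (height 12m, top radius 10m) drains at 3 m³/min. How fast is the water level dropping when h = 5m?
108/(625π) ≈ 0.055 m/min

r/h = 10/12, so r = (5/6)h
V = (1/3)πr²h = (1/3)π((5/6)h)²h = (25/108)πh³
dV/dh = (25/36)πh²
dh/dt = (dV/dt)/(dV/dh) = -3/((25/36)π·5²) = -108/(625π) m/min
The level is dropping at 108/(625π) ≈ 0.055 m/min.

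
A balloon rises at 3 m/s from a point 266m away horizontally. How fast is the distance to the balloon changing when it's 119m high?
51√1733/1733 ≈ 1.225 m/s

z² = 266² + y²
z = √(266² + 119²) = 7√1733
dz/dt = y/z · dy/dt = 119/(7√1733) · 3 = 51√1733/1733 ≈ 1.225 m/s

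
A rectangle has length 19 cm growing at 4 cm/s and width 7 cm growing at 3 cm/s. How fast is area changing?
85 cm²/s

A = lw
dA/dt = w·dl/dt + l·dw/dt = 7·4 + 19·3 = 85 cm²/s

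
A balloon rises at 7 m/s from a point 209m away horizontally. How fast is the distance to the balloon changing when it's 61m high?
427√47402/47402 ≈ 1.961 m/s

z² = 209² + y²
z = √(209² + 61²) = √47402
dz/dt = y/z · dy/dt = 61/√47402 · 7 = 427√47402/47402 ≈ 1.961 m/s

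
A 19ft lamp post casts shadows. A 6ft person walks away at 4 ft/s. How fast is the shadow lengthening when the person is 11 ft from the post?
24/13 ft/s

By similar triangles: 19/(x+s) = 6/s
Solving: s = 6x/13
ds/dt = 6/13 · dx/dt = 6/13 · 4 = 24/13 ft/s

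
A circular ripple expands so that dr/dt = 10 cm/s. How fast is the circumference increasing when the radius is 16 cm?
20π cm/s

C = 2πr
dC/dt = 2π · dr/dt = 2π · 10 = 20π cm/s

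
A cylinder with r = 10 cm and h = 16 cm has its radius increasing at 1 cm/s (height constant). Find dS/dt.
72π cm²/s

S = 2πrh + 2πr² (lateral + bases)
dS/dt = (2πh + 4πr)·dr/dt = (2π·16 + 4π·10)·1
= 72π cm²/s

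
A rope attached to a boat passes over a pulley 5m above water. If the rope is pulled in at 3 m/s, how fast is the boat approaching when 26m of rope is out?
26√651/217 ≈ 3.057 m/s

rope² = x² + 5²
x = √(26² - 5²) = √651
dx/dt = (rope/x) · d(rope)/dt = (26/√651) · (-3) = -26√651/217 m/s
The boat approaches at 26√651/217 ≈ 3.057 m/s.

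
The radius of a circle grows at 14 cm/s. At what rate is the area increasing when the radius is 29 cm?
812π cm²/s

A = πr²
dA/dt = 2πr · dr/dt = 2π(29)(14) = 812π cm²/s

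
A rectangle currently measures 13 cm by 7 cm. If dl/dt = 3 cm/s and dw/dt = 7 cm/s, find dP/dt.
20 cm/s

P = 2(l + w)
dP/dt = 2(dl/dt + dw/dt) = 2(3 + 7) = 20 cm/s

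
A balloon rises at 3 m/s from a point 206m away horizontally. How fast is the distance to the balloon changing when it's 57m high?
171√45685/45685 ≈ 0.8 m/s

z² = 206² + y²
z = √(206² + 57²) = √45685
dz/dt = y/z · dy/dt = 57/√45685 · 3 = 171√45685/45685 ≈ 0.8 m/s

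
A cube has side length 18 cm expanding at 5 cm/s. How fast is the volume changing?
4860 cm³/s

V = s³
dV/dt = 3s² · ds/dt = 3·18²·5 = 4860 cm³/s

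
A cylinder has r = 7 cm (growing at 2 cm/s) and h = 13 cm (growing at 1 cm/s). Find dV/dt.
413π cm³/s

V = πr²h
dV/dt = 2πrh·dr/dt + πr²·dh/dt
= 2π(7)(13)(2) + π(7)²(1)
= 413π cm³/s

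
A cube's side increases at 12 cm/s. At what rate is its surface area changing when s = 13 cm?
1872 cm²/s

A = 6s²
dA/dt = 12s · ds/dt = 12·13·12 = 1872 cm²/s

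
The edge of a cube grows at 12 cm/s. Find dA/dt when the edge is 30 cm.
4320 cm²/s

A = 6s²
dA/dt = 12s · ds/dt = 12·30·12 = 4320 cm²/s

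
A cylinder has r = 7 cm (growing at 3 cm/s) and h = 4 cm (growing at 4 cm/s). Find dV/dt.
364π cm³/s

V = πr²h
dV/dt = 2πrh·dr/dt + πr²·dh/dt
= 2π(7)(4)(3) + π(7)²(4)
= 364π cm³/s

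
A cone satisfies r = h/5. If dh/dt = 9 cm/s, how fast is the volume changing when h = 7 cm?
441π/25 cm³/s

V = (1/3)π(h/5)²h = πh³/75
dV/dt = πh²/25 · 9
At h = 7: dV/dt = 441π/25 cm³/s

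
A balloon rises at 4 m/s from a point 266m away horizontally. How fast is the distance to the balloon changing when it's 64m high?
128√18713/18713 ≈ 0.9357 m/s

z² = 266² + y²
z = √(266² + 64²) = 2√18713
dz/dt = y/z · dy/dt = 64/(2√18713) · 4 = 128√18713/18713 ≈ 0.9357 m/s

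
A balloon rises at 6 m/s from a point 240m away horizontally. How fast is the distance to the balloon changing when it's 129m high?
258√8249/8249 ≈ 2.841 m/s

z² = 240² + y²
z = √(240² + 129²) = 3√8249
dz/dt = y/z · dy/dt = 129/(3√8249) · 6 = 258√8249/8249 ≈ 2.841 m/s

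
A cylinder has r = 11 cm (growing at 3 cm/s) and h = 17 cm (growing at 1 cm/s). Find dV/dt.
1243π cm³/s

V = πr²h
dV/dt = 2πrh·dr/dt + πr²·dh/dt
= 2π(11)(17)(3) + π(11)²(1)
= 1243π cm³/s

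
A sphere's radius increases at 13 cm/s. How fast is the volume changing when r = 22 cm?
25168π cm³/s

V = (4/3)πr³
dV/dt = dV/dr · dr/dt = 4πr² · 13
At r = 22: dV/dt = 25168π cm³/s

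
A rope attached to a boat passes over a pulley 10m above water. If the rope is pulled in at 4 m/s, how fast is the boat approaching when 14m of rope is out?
7√6/3 ≈ 5.715 m/s

rope² = x² + 10²
x = √(14² - 10²) = 4√6
dx/dt = (rope/x) · d(rope)/dt = (14/(4√6)) · (-4) = -7√6/3 m/s
The boat approaches at 7√6/3 ≈ 5.715 m/s.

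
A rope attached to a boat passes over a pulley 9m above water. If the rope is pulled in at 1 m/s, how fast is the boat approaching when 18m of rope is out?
2√3/3 ≈ 1.155 m/s

rope² = x² + 9²
x = √(18² - 9²) = 9√3
dx/dt = (rope/x) · d(rope)/dt = (18/(9√3)) · (-1) = -2√3/3 m/s
The boat approaches at 2√3/3 ≈ 1.155 m/s.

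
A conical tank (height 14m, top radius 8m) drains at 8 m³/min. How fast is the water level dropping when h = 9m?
49/(162π) ≈ 0.09628 m/min

r/h = 8/14, so r = (4/7)h
V = (1/3)πr²h = (1/3)π((4/7)h)²h = (16/147)πh³
dV/dh = (16/49)πh²
dh/dt = (dV/dt)/(dV/dh) = -8/((16/49)π·9²) = -49/(162π) m/min
The level is dropping at 49/(162π) ≈ 0.09628 m/min.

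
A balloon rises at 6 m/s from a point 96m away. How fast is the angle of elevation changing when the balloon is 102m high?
0.029358 rad/s

tan(θ) = y/96
sec²(θ) · dθ/dt = (1/96) · dy/dt
dθ/dt = cos²(θ)/96 · 6 = 96/(96² + 102²) · 6
dθ/dt = 0.029358 rad/s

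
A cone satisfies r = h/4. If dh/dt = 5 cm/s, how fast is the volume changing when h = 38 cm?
1805π/4 cm³/s

V = (1/3)π(h/4)²h = πh³/48
dV/dt = πh²/16 · 5
At h = 38: dV/dt = 1805π/4 cm³/s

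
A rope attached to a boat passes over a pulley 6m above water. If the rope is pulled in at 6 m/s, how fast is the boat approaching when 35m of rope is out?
210√1189/1189 ≈ 6.09 m/s

rope² = x² + 6²
x = √(35² - 6²) = √1189
dx/dt = (rope/x) · d(rope)/dt = (35/√1189) · (-6) = -210√1189/1189 m/s
The boat approaches at 210√1189/1189 ≈ 6.09 m/s.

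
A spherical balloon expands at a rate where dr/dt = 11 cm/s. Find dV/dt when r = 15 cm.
9900π cm³/s

V = (4/3)πr³
dV/dt = dV/dr · dr/dt = 4πr² · 11
At r = 15: dV/dt = 9900π cm³/s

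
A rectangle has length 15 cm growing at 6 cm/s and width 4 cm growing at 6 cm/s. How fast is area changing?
114 cm²/s

A = lw
dA/dt = w·dl/dt + l·dw/dt = 4·6 + 15·6 = 114 cm²/s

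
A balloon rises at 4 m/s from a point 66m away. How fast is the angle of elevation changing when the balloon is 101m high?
0.018136 rad/s

tan(θ) = y/66
sec²(θ) · dθ/dt = (1/66) · dy/dt
dθ/dt = cos²(θ)/66 · 4 = 66/(66² + 101²) · 4
dθ/dt = 0.018136 rad/s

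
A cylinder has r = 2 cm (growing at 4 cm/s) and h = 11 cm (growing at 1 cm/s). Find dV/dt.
180π cm³/s

V = πr²h
dV/dt = 2πrh·dr/dt + πr²·dh/dt
= 2π(2)(11)(4) + π(2)²(1)
= 180π cm³/s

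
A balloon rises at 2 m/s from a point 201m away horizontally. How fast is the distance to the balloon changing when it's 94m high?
188√49237/49237 ≈ 0.8473 m/s

z² = 201² + y²
z = √(201² + 94²) = √49237
dz/dt = y/z · dy/dt = 94/√49237 · 2 = 188√49237/49237 ≈ 0.8473 m/s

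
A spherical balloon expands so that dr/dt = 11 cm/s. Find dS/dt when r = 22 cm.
1936π cm²/s

S = 4πr²
dS/dt = dS/dr · dr/dt = 8πr · 11
At r = 22: dS/dt = 1936π cm²/s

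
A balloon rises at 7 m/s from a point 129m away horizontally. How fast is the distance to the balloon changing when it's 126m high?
294√3613/3613 ≈ 4.891 m/s

z² = 129² + y²
z = √(129² + 126²) = 3√3613
dz/dt = y/z · dy/dt = 126/(3√3613) · 7 = 294√3613/3613 ≈ 4.891 m/s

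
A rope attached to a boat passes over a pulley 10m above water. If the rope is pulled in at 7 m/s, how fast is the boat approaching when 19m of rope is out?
133√29/87 ≈ 8.232 m/s

rope² = x² + 10²
x = √(19² - 10²) = 3√29
dx/dt = (rope/x) · d(rope)/dt = (19/(3√29)) · (-7) = -133√29/87 m/s
The boat approaches at 133√29/87 ≈ 8.232 m/s.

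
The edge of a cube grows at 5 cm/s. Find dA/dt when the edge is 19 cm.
1140 cm²/s

A = 6s²
dA/dt = 12s · ds/dt = 12·19·5 = 1140 cm²/s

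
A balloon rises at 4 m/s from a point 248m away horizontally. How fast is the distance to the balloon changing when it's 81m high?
324√68065/68065 ≈ 1.242 m/s

z² = 248² + y²
z = √(248² + 81²) = √68065
dz/dt = y/z · dy/dt = 81/√68065 · 4 = 324√68065/68065 ≈ 1.242 m/s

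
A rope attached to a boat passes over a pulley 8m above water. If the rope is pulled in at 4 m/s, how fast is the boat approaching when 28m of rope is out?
28√5/15 ≈ 4.174 m/s

rope² = x² + 8²
x = √(28² - 8²) = 12√5
dx/dt = (rope/x) · d(rope)/dt = (28/(12√5)) · (-4) = -28√5/15 m/s
The boat approaches at 28√5/15 ≈ 4.174 m/s.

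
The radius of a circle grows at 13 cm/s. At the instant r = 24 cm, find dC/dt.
26π cm/s

C = 2πr
dC/dt = 2π · dr/dt = 2π · 13 = 26π cm/s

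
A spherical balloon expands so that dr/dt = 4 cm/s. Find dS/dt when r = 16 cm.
512π cm²/s

S = 4πr²
dS/dt = dS/dr · dr/dt = 8πr · 4
At r = 16: dS/dt = 512π cm²/s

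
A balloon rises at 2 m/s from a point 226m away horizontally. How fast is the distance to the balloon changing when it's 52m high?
52√13445/13445 ≈ 0.4485 m/s

z² = 226² + y²
z = √(226² + 52²) = 2√13445
dz/dt = y/z · dy/dt = 52/(2√13445) · 2 = 52√13445/13445 ≈ 0.4485 m/s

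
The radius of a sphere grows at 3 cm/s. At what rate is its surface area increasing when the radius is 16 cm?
384π cm²/s

S = 4πr²
dS/dt = dS/dr · dr/dt = 8πr · 3
At r = 16: dS/dt = 384π cm²/s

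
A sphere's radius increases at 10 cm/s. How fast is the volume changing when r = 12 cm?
5760π cm³/s

V = (4/3)πr³
dV/dt = dV/dr · dr/dt = 4πr² · 10
At r = 12: dV/dt = 5760π cm³/s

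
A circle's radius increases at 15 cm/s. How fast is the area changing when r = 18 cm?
540π cm²/s

A = πr²
dA/dt = 2πr · dr/dt = 2π(18)(15) = 540π cm²/s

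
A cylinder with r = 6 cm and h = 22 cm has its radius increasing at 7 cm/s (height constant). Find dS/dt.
476π cm²/s

S = 2πrh + 2πr² (lateral + bases)
dS/dt = (2πh + 4πr)·dr/dt = (2π·22 + 4π·6)·7
= 476π cm²/s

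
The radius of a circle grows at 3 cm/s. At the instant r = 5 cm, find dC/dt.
6π cm/s

C = 2πr
dC/dt = 2π · dr/dt = 2π · 3 = 6π cm/s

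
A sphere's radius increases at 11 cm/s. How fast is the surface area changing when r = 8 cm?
704π cm²/s

S = 4πr²
dS/dt = dS/dr · dr/dt = 8πr · 11
At r = 8: dS/dt = 704π cm²/s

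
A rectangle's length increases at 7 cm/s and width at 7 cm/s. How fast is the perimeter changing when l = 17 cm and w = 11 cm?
28 cm/s

P = 2(l + w)
dP/dt = 2(dl/dt + dw/dt) = 2(7 + 7) = 28 cm/s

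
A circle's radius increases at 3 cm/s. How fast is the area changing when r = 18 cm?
108π cm²/s

A = πr²
dA/dt = 2πr · dr/dt = 2π(18)(3) = 108π cm²/s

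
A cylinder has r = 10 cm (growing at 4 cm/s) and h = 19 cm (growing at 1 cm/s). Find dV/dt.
1620π cm³/s

V = πr²h
dV/dt = 2πrh·dr/dt + πr²·dh/dt
= 2π(10)(19)(4) + π(10)²(1)
= 1620π cm³/s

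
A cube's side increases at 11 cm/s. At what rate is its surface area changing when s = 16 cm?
2112 cm²/s

A = 6s²
dA/dt = 12s · ds/dt = 12·16·11 = 2112 cm²/s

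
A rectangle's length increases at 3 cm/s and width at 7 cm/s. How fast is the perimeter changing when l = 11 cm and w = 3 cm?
20 cm/s

P = 2(l + w)
dP/dt = 2(dl/dt + dw/dt) = 2(3 + 7) = 20 cm/s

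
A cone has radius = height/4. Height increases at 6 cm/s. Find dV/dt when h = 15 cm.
675π/8 cm³/s

V = (1/3)π(h/4)²h = πh³/48
dV/dt = πh²/16 · 6
At h = 15: dV/dt = 675π/8 cm³/s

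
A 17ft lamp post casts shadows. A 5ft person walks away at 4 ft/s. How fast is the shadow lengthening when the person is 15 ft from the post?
5/3 ft/s

By similar triangles: 17/(x+s) = 5/s
Solving: s = 5x/12
ds/dt = 5/12 · dx/dt = 5/12 · 4 = 5/3 ft/s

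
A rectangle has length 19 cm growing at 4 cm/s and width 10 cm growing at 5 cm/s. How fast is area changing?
135 cm²/s

A = lw
dA/dt = w·dl/dt + l·dw/dt = 10·4 + 19·5 = 135 cm²/s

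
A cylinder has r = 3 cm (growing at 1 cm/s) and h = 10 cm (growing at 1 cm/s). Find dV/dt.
69π cm³/s

V = πr²h
dV/dt = 2πrh·dr/dt + πr²·dh/dt
= 2π(3)(10)(1) + π(3)²(1)
= 69π cm³/s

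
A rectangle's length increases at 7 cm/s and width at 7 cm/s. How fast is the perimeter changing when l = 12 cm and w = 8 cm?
28 cm/s

P = 2(l + w)
dP/dt = 2(dl/dt + dw/dt) = 2(7 + 7) = 28 cm/s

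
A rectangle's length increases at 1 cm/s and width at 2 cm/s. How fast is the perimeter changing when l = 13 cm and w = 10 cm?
6 cm/s

P = 2(l + w)
dP/dt = 2(dl/dt + dw/dt) = 2(1 + 2) = 6 cm/s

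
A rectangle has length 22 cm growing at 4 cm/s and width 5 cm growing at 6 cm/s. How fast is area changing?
152 cm²/s

A = lw
dA/dt = w·dl/dt + l·dw/dt = 5·4 + 22·6 = 152 cm²/s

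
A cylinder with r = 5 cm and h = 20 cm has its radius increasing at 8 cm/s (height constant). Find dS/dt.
480π cm²/s

S = 2πrh + 2πr² (lateral + bases)
dS/dt = (2πh + 4πr)·dr/dt = (2π·20 + 4π·5)·8
= 480π cm²/s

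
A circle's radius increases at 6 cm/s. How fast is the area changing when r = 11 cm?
132π cm²/s

A = πr²
dA/dt = 2πr · dr/dt = 2π(11)(6) = 132π cm²/s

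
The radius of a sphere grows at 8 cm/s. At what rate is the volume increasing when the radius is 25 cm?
20000π cm³/s

V = (4/3)πr³
dV/dt = dV/dr · dr/dt = 4πr² · 8
At r = 25: dV/dt = 20000π cm³/s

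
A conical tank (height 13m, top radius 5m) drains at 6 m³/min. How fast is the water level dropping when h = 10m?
507/(1250π) ≈ 0.1291 m/min

r/h = 5/13, so r = (5/13)h
V = (1/3)πr²h = (1/3)π((5/13)h)²h = (25/507)πh³
dV/dh = (25/169)πh²
dh/dt = (dV/dt)/(dV/dh) = -6/((25/169)π·10²) = -507/(1250π) m/min
The level is dropping at 507/(1250π) ≈ 0.1291 m/min.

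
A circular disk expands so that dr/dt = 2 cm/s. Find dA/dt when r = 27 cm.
108π cm²/s

A = πr²
dA/dt = 2πr · dr/dt = 2π(27)(2) = 108π cm²/s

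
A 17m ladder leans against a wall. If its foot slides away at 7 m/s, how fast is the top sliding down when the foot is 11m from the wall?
11√42/12 ≈ 5.941 m/s

x² + y² = 17²
2x·dx/dt + 2y·dy/dt = 0
dy/dt = -x/y · dx/dt = -11/(2√42) · 7 = -11√42/12 m/s
The top is descending at 11√42/12 ≈ 5.941 m/s.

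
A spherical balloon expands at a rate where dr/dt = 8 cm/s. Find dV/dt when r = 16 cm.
8192π cm³/s

V = (4/3)πr³
dV/dt = dV/dr · dr/dt = 4πr² · 8
At r = 16: dV/dt = 8192π cm³/s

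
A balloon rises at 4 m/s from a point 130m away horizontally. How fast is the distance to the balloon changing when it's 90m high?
18√10/25 ≈ 2.277 m/s

z² = 130² + y²
z = √(130² + 90²) = 50√10
dz/dt = y/z · dy/dt = 90/(50√10) · 4 = 18√10/25 ≈ 2.277 m/s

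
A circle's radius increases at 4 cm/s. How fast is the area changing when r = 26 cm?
208π cm²/s

A = πr²
dA/dt = 2πr · dr/dt = 2π(26)(4) = 208π cm²/s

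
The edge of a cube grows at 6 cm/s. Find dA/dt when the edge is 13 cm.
936 cm²/s

A = 6s²
dA/dt = 12s · ds/dt = 12·13·6 = 936 cm²/s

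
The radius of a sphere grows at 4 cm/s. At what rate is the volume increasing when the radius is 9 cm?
1296π cm³/s

V = (4/3)πr³
dV/dt = dV/dr · dr/dt = 4πr² · 4
At r = 9: dV/dt = 1296π cm³/s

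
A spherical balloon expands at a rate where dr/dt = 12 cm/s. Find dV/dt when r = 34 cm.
55488π cm³/s

V = (4/3)πr³
dV/dt = dV/dr · dr/dt = 4πr² · 12
At r = 34: dV/dt = 55488π cm³/s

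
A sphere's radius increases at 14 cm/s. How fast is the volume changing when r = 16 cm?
14336π cm³/s

V = (4/3)πr³
dV/dt = dV/dr · dr/dt = 4πr² · 14
At r = 16: dV/dt = 14336π cm³/s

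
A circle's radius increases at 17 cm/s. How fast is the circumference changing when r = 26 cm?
34π cm/s

C = 2πr
dC/dt = 2π · dr/dt = 2π · 17 = 34π cm/s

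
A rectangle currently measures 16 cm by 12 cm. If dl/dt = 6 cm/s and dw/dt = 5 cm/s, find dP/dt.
22 cm/s

P = 2(l + w)
dP/dt = 2(dl/dt + dw/dt) = 2(6 + 5) = 22 cm/s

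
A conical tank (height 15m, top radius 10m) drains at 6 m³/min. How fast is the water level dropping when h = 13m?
27/(338π) ≈ 0.02543 m/min

r/h = 10/15, so r = (2/3)h
V = (1/3)πr²h = (1/3)π((2/3)h)²h = (4/27)πh³
dV/dh = (4/9)πh²
dh/dt = (dV/dt)/(dV/dh) = -6/((4/9)π·13²) = -27/(338π) m/min
The level is dropping at 27/(338π) ≈ 0.02543 m/min.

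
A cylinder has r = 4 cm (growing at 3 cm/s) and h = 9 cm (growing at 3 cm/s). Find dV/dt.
264π cm³/s

V = πr²h
dV/dt = 2πrh·dr/dt + πr²·dh/dt
= 2π(4)(9)(3) + π(4)²(3)
= 264π cm³/s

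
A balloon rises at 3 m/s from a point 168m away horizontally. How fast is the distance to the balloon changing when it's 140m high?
15√61/61 ≈ 1.921 m/s

z² = 168² + y²
z = √(168² + 140²) = 28√61
dz/dt = y/z · dy/dt = 140/(28√61) · 3 = 15√61/61 ≈ 1.921 m/s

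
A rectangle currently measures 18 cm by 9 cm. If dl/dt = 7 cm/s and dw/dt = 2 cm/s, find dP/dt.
18 cm/s

P = 2(l + w)
dP/dt = 2(dl/dt + dw/dt) = 2(7 + 2) = 18 cm/s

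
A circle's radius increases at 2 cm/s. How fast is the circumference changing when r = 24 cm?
4π cm/s

C = 2πr
dC/dt = 2π · dr/dt = 2π · 2 = 4π cm/s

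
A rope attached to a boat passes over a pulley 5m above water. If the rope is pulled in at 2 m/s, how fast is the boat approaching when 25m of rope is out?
5√6/6 ≈ 2.041 m/s

rope² = x² + 5²
x = √(25² - 5²) = 10√6
dx/dt = (rope/x) · d(rope)/dt = (25/(10√6)) · (-2) = -5√6/6 m/s
The boat approaches at 5√6/6 ≈ 2.041 m/s.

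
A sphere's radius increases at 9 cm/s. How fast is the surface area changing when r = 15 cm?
1080π cm²/s

S = 4πr²
dS/dt = dS/dr · dr/dt = 8πr · 9
At r = 15: dS/dt = 1080π cm²/s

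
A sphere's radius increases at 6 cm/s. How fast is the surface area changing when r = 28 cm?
1344π cm²/s

S = 4πr²
dS/dt = dS/dr · dr/dt = 8πr · 6
At r = 28: dS/dt = 1344π cm²/s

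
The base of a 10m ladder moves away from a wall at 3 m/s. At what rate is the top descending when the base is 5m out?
√3 ≈ 1.732 m/s

x² + y² = 10²
2x·dx/dt + 2y·dy/dt = 0
dy/dt = -x/y · dx/dt = -5/(5√3) · 3 = -√3 m/s
The top is descending at √3 ≈ 1.732 m/s.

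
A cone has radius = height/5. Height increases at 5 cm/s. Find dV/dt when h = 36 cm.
1296π/5 cm³/s

V = (1/3)π(h/5)²h = πh³/75
dV/dt = πh²/25 · 5
At h = 36: dV/dt = 1296π/5 cm³/s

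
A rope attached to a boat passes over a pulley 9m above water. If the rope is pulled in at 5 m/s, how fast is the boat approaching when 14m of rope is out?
14√115/23 ≈ 6.528 m/s

rope² = x² + 9²
x = √(14² - 9²) = √115
dx/dt = (rope/x) · d(rope)/dt = (14/√115) · (-5) = -14√115/23 m/s
The boat approaches at 14√115/23 ≈ 6.528 m/s.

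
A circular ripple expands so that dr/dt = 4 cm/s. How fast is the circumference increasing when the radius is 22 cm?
8π cm/s

C = 2πr
dC/dt = 2π · dr/dt = 2π · 4 = 8π cm/s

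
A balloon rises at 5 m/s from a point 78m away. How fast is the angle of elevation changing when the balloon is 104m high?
0.023077 rad/s

tan(θ) = y/78
sec²(θ) · dθ/dt = (1/78) · dy/dt
dθ/dt = cos²(θ)/78 · 5 = 78/(78² + 104²) · 5
dθ/dt = 0.023077 rad/s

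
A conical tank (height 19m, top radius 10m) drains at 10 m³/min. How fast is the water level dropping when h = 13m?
361/(1690π) ≈ 0.06799 m/min

r/h = 10/19, so r = (10/19)h
V = (1/3)πr²h = (1/3)π((10/19)h)²h = (100/1083)πh³
dV/dh = (100/361)πh²
dh/dt = (dV/dt)/(dV/dh) = -10/((100/361)π·13²) = -361/(1690π) m/min
The level is dropping at 361/(1690π) ≈ 0.06799 m/min.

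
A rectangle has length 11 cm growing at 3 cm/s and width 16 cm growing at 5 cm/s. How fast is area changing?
103 cm²/s

A = lw
dA/dt = w·dl/dt + l·dw/dt = 16·3 + 11·5 = 103 cm²/s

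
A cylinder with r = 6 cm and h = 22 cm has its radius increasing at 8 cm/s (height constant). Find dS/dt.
544π cm²/s

S = 2πrh + 2πr² (lateral + bases)
dS/dt = (2πh + 4πr)·dr/dt = (2π·22 + 4π·6)·8
= 544π cm²/s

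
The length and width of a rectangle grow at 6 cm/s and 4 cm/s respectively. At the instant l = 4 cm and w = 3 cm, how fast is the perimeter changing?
20 cm/s

P = 2(l + w)
dP/dt = 2(dl/dt + dw/dt) = 2(6 + 4) = 20 cm/s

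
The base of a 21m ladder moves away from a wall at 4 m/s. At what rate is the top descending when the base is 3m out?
√3/3 ≈ 0.5774 m/s

x² + y² = 21²
2x·dx/dt + 2y·dy/dt = 0
dy/dt = -x/y · dx/dt = -3/(12√3) · 4 = -√3/3 m/s
The top is descending at √3/3 ≈ 0.5774 m/s.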